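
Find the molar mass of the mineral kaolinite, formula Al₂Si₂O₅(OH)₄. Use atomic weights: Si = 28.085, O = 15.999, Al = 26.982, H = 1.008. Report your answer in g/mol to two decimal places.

M = 2·26.982 + 2·28.085 + 9·15.999 + 4·1.008

258.16 g/mol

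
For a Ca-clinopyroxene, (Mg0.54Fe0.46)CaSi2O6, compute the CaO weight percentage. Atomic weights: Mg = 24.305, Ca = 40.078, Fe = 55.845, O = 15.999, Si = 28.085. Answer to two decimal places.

Molar mass of (Mg0.54Fe0.46)CaSi2O6 = 0.54·24.305 + 0.46·55.845 + 1·40.078 + 2·28.085 + 6·15.999 = 231.055 g/mol.
Each formula unit contains 1 Ca, equivalent to 1/1 = 1.0000 mol CaO.
M(CaO) = 1×40.078 + 1×15.999 = 56.077 g/mol.
Mass of CaO per formula unit = 1.0000 × 56.077 = 56.077 g.
CaO wt% = 56.077 / 231.055 × 100 = 24.27%.

24.27 wt%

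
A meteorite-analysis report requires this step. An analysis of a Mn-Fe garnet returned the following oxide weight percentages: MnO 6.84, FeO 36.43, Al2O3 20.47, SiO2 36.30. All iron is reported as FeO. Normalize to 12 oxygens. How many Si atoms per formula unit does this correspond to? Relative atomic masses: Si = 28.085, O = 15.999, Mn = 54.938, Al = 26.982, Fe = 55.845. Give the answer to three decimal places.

6.84 wt% MnO ÷ 70.937 g/mol = 0.09642 mol, giving 0.09642 Mn and 0.09642 O.
36.43 wt% FeO ÷ 71.844 g/mol = 0.50707 mol, giving 0.50707 Fe and 0.50707 O.
20.47 wt% Al2O3 ÷ 101.961 g/mol = 0.20076 mol, giving 0.40152 Al and 0.60228 O.
36.30 wt% SiO2 ÷ 60.083 g/mol = 0.60416 mol, giving 0.60416 Si and 1.20832 O.
Oxygen sums to 2.41409; scaling by 12/2.41409 = 4.97082 puts the formula on 12 O.
Si: 0.60416 × 4.97082 = 3.003 atoms per formula unit.

3.003 Si apfu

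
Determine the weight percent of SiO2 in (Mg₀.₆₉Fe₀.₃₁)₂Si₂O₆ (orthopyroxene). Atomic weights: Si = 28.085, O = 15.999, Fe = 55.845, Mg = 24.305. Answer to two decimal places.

54.54 wt%

Molar mass of (Mg₀.₆₉Fe₀.₃₁)₂Si₂O₆ = 1.38*24.305 + 0.62*55.845 + 2*28.085 + 6*15.999 = 220.329 g/mol.
Each formula unit contains 2 Si, equivalent to 2/1 = 2.0000 mol SiO2.
M(SiO2) = 1×28.085 + 2×15.999 = 60.083 g/mol.
Mass of SiO2 per formula unit = 2.0000 × 60.083 = 120.166 g.
SiO2 wt% = 120.166 / 220.329 × 100 = 54.54%.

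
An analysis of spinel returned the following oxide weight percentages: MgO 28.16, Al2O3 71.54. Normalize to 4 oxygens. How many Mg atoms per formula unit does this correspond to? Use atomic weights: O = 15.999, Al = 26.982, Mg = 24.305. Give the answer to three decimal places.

MgO (M=40.304): mol = 0.69869; Mg = 0.69869, O = 0.69869.
Al2O3 (M=101.961): mol = 0.70164; Al = 1.40328, O = 2.10492.
ΣO = 2.80361; factor = 4/ΣO = 1.42673.
Mg apfu = 0.69869 × 1.42673 = 0.997.

0.997 Mg apfu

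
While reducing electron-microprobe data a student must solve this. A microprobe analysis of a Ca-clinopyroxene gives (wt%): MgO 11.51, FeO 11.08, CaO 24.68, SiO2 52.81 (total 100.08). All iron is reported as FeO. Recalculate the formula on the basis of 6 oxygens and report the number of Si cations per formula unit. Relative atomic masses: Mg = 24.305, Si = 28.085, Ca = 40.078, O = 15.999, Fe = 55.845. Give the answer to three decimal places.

1.999 Si apfu

MgO (M=40.304): mol = 0.28558; Mg = 0.28558, O = 0.28558.
FeO (M=71.844): mol = 0.15422; Fe = 0.15422, O = 0.15422.
CaO (M=56.077): mol = 0.44011; Ca = 0.44011, O = 0.44011.
SiO2 (M=60.083): mol = 0.87895; Si = 0.87895, O = 1.75790.
ΣO = 2.63781; factor = 6/ΣO = 2.27461.
Si apfu = 0.87895 × 2.27461 = 1.999.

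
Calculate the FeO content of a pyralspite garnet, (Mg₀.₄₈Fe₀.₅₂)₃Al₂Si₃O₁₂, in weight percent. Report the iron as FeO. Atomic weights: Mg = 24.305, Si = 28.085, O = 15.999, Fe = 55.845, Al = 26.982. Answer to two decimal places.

M((Mg₀.₄₈Fe₀.₅₂)₃Al₂Si₃O₁₂) = 452.324 g/mol; M(FeO) = 71.844 g/mol.
Moles FeO per formula unit = 1.56 Fe ÷ 1 = 1.5600.
FeO fraction = (1.5600 × 71.844) / 452.324 = 112.077/452.324 = 0.2478.

24.78 wt%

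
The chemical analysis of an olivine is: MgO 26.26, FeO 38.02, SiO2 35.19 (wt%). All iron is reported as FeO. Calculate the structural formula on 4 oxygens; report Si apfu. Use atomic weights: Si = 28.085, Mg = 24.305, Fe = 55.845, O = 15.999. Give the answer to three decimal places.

MgO: 26.26/40.304 = 0.65155 mol → 0.65155 mol Mg, 0.65155 mol O.
FeO: 38.02/71.844 = 0.52920 mol → 0.52920 mol Fe, 0.52920 mol O.
SiO2: 35.19/60.083 = 0.58569 mol → 0.58569 mol Si, 1.17138 mol O.
Total oxygen = 2.35213 mol. Normalization factor = 4/2.35213 = 1.70059.
Si per 4 O = 0.58569 × 1.70059 = 0.996.

0.996 Si apfu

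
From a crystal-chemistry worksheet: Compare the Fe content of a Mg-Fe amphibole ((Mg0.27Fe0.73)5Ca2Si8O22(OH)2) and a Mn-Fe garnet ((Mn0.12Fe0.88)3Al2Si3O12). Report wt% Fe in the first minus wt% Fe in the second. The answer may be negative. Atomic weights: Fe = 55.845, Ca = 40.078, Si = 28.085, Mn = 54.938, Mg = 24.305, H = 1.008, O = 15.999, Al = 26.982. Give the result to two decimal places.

-7.66 percentage points

M((Mg0.27Fe0.73)5Ca2Si8O22(OH)2) = 927.474 g/mol, so wt% Fe = 203.834/927.474 × 100 = 21.98%.
M((Mn0.12Fe0.88)3Al2Si3O12) = 497.415 g/mol, so wt% Fe = 147.431/497.415 × 100 = 29.64%.
21.98 − 29.64 = -7.66 pp.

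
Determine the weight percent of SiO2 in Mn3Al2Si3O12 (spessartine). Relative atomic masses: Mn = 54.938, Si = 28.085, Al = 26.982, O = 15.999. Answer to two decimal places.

Formula mass = 495.021 g/mol.
3 Si → 3.0000 mol SiO2 per formula unit; M(SiO2) = 60.083, so SiO2 mass = 180.249 g.
180.249/495.021 × 100 = 36.41 wt%.

36.41 wt%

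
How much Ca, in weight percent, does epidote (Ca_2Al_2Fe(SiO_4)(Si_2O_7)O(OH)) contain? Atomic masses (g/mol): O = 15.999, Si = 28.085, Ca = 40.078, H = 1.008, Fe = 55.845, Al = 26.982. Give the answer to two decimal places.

16.59 weight percent

Molar mass of Ca_2Al_2Fe(SiO_4)(Si_2O_7)O(OH): 2×40.078 + 2×26.982 + 1×55.845 + 3×28.085 + 13×15.999 + 1×1.008 = 483.215 g/mol.
Mass of Ca per formula unit: 2 × 40.078 = 80.156 g.
Weight fraction Ca = 80.156 / 483.215 = 0.1659.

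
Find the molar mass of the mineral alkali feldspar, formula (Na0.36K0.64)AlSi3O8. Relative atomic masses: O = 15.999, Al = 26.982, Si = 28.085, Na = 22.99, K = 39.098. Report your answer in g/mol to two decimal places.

272.53 g/mol

M = 0.36×22.99 + 0.64×39.098 + 1×26.982 + 3×28.085 + 8×15.999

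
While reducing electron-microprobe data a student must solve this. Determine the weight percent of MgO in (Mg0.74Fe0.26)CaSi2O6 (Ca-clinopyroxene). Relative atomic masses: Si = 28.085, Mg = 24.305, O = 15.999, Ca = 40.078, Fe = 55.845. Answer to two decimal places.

Molar mass of (Mg0.74Fe0.26)CaSi2O6 = 0.74·24.305 + 0.26·55.845 + 1·40.078 + 2·28.085 + 6·15.999 = 224.747 g/mol.
Each formula unit contains 0.74 Mg, equivalent to 0.74/1 = 0.7400 mol MgO.
M(MgO) = 1×24.305 + 1×15.999 = 40.304 g/mol.
Mass of MgO per formula unit = 0.7400 × 40.304 = 29.825 g.
MgO wt% = 29.825 / 224.747 × 100 = 13.27%.

13.27 wt%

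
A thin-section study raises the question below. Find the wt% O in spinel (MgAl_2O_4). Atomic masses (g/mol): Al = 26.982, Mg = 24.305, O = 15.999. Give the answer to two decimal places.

M(MgAl_2O_4) = 142.265 g/mol.
O contributes 4 × 15.999 = 63.996 g per mole.
63.996/142.265 = 0.4498 → 44.98%.

44.98 wt%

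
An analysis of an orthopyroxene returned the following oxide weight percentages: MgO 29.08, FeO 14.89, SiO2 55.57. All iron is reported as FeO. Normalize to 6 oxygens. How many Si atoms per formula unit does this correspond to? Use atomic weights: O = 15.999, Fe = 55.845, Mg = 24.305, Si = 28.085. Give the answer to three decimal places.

29.08 wt% MgO ÷ 40.304 g/mol = 0.72152 mol, giving 0.72152 Mg and 0.72152 O.
14.89 wt% FeO ÷ 71.844 g/mol = 0.20725 mol, giving 0.20725 Fe and 0.20725 O.
55.57 wt% SiO2 ÷ 60.083 g/mol = 0.92489 mol, giving 0.92489 Si and 1.84978 O.
Oxygen sums to 2.77855; scaling by 6/2.77855 = 2.15940 puts the formula on 6 O.
Si: 0.92489 × 2.15940 = 1.997 atoms per formula unit.

1.997 Si apfu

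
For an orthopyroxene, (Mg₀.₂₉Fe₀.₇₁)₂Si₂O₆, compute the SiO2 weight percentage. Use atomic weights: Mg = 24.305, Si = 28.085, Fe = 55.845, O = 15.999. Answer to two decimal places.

48.94 wt%

M((Mg₀.₂₉Fe₀.₇₁)₂Si₂O₆) = 245.561 g/mol; M(SiO2) = 60.083 g/mol.
Moles SiO2 per formula unit = 2 Si ÷ 1 = 2.0000.
SiO2 fraction = (2.0000 × 60.083) / 245.561 = 120.166/245.561 = 0.4894.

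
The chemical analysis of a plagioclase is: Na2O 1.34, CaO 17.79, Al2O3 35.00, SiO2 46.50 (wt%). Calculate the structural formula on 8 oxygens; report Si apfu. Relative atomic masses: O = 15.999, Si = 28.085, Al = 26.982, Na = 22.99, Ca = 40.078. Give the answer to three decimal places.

Na2O (M=61.979): mol = 0.02162; Na = 0.04324, O = 0.02162.
CaO (M=56.077): mol = 0.31724; Ca = 0.31724, O = 0.31724.
Al2O3 (M=101.961): mol = 0.34327; Al = 0.68654, O = 1.02981.
SiO2 (M=60.083): mol = 0.77393; Si = 0.77393, O = 1.54786.
ΣO = 2.91653; factor = 8/ΣO = 2.74299.
Si apfu = 0.77393 × 2.74299 = 2.123.

2.123 Si apfu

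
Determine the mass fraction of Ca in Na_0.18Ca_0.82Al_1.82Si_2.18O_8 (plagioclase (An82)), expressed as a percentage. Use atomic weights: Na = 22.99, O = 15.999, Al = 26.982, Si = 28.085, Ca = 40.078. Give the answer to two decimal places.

11.94 wt%

Molar mass of Na_0.18Ca_0.82Al_1.82Si_2.18O_8: 0.18·22.99 + 0.82·40.078 + 1.82·26.982 + 2.18·28.085 + 8·15.999 = 275.327 g/mol.
Mass of Ca per formula unit: 0.82 × 40.078 = 32.864 g.
Weight fraction Ca = 32.864 / 275.327 = 0.1194.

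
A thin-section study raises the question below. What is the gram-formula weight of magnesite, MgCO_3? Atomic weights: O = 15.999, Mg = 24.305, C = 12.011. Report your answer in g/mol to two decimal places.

M = 1·24.305 + 1·12.011 + 3·15.999

84.31 g/mol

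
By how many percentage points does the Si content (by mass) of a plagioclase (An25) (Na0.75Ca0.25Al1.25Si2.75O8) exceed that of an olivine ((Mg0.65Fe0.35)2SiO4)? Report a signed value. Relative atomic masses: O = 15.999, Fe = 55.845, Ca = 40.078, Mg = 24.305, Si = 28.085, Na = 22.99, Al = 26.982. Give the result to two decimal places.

11.76 percentage points

First mineral: 77.234 g Si in 266.215 g formula = 29.01 wt% Si.
Second mineral: 28.085 g Si in 162.769 g formula = 17.25 wt% Si.
29.01% − 17.25% gives a difference of 11.76 percentage points.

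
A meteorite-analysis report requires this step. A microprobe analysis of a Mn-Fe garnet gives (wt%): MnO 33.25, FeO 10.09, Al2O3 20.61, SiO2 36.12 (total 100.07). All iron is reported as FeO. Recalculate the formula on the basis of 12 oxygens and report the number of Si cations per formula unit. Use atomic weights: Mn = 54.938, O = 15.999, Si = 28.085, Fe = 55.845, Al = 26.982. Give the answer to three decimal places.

2.984 Si apfu

MnO (M=70.937): mol = 0.46873; Mn = 0.46873, O = 0.46873.
FeO (M=71.844): mol = 0.14044; Fe = 0.14044, O = 0.14044.
Al2O3 (M=101.961): mol = 0.20214; Al = 0.40428, O = 0.60642.
SiO2 (M=60.083): mol = 0.60117; Si = 0.60117, O = 1.20234.
ΣO = 2.41793; factor = 12/ΣO = 4.96292.
Si apfu = 0.60117 × 4.96292 = 2.984.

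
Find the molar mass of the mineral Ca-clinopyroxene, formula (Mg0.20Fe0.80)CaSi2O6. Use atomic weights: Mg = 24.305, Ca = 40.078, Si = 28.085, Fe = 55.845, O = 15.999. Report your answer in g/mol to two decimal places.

241.78 g/mol

M = 0.20×24.305 + 0.80×55.845 + 1×40.078 + 2×28.085 + 6×15.999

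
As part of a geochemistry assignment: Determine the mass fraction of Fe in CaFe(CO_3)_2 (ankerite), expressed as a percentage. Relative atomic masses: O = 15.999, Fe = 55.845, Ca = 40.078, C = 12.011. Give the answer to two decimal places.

25.86 mass %

Formula mass = 1·40.078 + 1·55.845 + 2·12.011 + 6·15.999 = 215.939 g/mol, of which 55.845 g is Fe.
So Fe makes up 55.845/215.939 = 0.2586 of the mass, i.e. 25.86%.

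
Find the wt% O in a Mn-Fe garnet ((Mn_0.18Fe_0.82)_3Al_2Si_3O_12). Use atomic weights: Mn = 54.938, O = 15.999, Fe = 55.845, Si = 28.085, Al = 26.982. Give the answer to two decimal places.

Molar mass of (Mn_0.18Fe_0.82)_3Al_2Si_3O_12: 0.54×54.938 + 2.46×55.845 + 2×26.982 + 3×28.085 + 12×15.999 = 497.252 g/mol.
Mass of O per formula unit: 12 × 15.999 = 191.988 g.
Weight fraction O = 191.988 / 497.252 = 0.3861.

38.61 mass %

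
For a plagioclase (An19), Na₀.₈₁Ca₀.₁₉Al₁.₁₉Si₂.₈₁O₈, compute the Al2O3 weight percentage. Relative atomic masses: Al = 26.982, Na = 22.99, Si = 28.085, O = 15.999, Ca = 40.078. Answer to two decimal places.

22.87 wt%

Molar mass of Na₀.₈₁Ca₀.₁₉Al₁.₁₉Si₂.₈₁O₈ = 0.81·22.99 + 0.19·40.078 + 1.19·26.982 + 2.81·28.085 + 8·15.999 = 265.256 g/mol.
Each formula unit contains 1.19 Al, equivalent to 1.19/2 = 0.5950 mol Al2O3.
M(Al2O3) = 2×26.982 + 3×15.999 = 101.961 g/mol.
Mass of Al2O3 per formula unit = 0.5950 × 101.961 = 60.667 g.
Al2O3 wt% = 60.667 / 265.256 × 100 = 22.87%.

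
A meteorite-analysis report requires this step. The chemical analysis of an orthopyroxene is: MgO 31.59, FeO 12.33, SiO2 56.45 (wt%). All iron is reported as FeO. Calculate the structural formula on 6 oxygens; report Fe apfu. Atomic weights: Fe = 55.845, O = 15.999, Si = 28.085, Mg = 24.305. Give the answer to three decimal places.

0.363 Fe apfu

31.59 wt% MgO ÷ 40.304 g/mol = 0.78379 mol, giving 0.78379 Mg and 0.78379 O.
12.33 wt% FeO ÷ 71.844 g/mol = 0.17162 mol, giving 0.17162 Fe and 0.17162 O.
56.45 wt% SiO2 ÷ 60.083 g/mol = 0.93953 mol, giving 0.93953 Si and 1.87906 O.
Oxygen sums to 2.83447; scaling by 6/2.83447 = 2.11680 puts the formula on 6 O.
Fe: 0.17162 × 2.11680 = 0.363 atoms per formula unit.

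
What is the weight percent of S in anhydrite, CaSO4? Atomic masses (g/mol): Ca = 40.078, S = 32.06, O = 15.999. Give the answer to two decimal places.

M(CaSO4) = 136.134 g/mol.
S contributes 1 × 32.06 = 32.060 g per mole.
32.060/136.134 = 0.2355 → 23.55%.

23.55 wt%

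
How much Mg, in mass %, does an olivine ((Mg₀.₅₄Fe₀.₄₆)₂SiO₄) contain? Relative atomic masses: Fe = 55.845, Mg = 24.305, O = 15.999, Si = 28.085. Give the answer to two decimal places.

Formula mass = 1.08·24.305 + 0.92·55.845 + 1·28.085 + 4·15.999 = 169.708 g/mol, of which 26.249 g is Mg.
So Mg makes up 26.249/169.708 = 0.1547 of the mass, i.e. 15.47%.

15.47 mass %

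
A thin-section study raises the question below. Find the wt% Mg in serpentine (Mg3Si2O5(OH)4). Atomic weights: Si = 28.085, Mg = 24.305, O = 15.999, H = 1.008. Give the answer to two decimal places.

26.31 wt%

M(Mg3Si2O5(OH)4) = 277.108 g/mol.
Mg contributes 3 × 24.305 = 72.915 g per mole.
72.915/277.108 = 0.2631 → 26.31%.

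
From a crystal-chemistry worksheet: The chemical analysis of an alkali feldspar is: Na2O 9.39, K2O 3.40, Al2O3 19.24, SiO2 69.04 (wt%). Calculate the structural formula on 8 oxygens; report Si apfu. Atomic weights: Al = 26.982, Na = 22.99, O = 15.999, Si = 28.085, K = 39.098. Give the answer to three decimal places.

Na2O: 9.39/61.979 = 0.15150 mol → 0.30300 mol Na, 0.15150 mol O.
K2O: 3.40/94.195 = 0.03610 mol → 0.07220 mol K, 0.03610 mol O.
Al2O3: 19.24/101.961 = 0.18870 mol → 0.37740 mol Al, 0.56610 mol O.
SiO2: 69.04/60.083 = 1.14908 mol → 1.14908 mol Si, 2.29816 mol O.
Total oxygen = 3.05186 mol. Normalization factor = 8/3.05186 = 2.62135.
Si per 8 O = 1.14908 × 2.62135 = 3.012.

3.012 Si apfu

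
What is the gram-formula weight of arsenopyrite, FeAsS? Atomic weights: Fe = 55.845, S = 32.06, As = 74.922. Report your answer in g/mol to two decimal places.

162.83 g/mol

M = 1(55.845) + 1(74.922) + 1(32.06)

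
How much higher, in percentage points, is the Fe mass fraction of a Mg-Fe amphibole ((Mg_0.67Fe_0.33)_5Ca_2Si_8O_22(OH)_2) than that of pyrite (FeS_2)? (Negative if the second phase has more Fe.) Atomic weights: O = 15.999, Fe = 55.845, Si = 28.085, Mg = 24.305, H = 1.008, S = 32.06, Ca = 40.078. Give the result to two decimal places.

-35.89 percentage points

M((Mg_0.67Fe_0.33)_5Ca_2Si_8O_22(OH)_2) = 864.394 g/mol, so wt% Fe = 92.144/864.394 × 100 = 10.66%.
M(FeS_2) = 119.965 g/mol, so wt% Fe = 55.845/119.965 × 100 = 46.55%.
10.66 − 46.55 = -35.89 pp.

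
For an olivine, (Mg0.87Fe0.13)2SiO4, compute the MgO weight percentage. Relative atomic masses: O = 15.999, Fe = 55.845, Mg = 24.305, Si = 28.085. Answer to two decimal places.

Formula mass = 148.891 g/mol.
1.74 Mg → 1.7400 mol MgO per formula unit; M(MgO) = 40.304, so MgO mass = 70.129 g.
70.129/148.891 × 100 = 47.10 wt%.

47.10 wt%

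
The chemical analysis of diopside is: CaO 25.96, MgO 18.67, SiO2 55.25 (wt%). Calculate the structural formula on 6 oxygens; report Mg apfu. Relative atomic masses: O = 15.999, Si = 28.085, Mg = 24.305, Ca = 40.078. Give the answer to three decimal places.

1.005 Mg apfu

25.96 wt% CaO ÷ 56.077 g/mol = 0.46293 mol, giving 0.46293 Ca and 0.46293 O.
18.67 wt% MgO ÷ 40.304 g/mol = 0.46323 mol, giving 0.46323 Mg and 0.46323 O.
55.25 wt% SiO2 ÷ 60.083 g/mol = 0.91956 mol, giving 0.91956 Si and 1.83912 O.
Oxygen sums to 2.76528; scaling by 6/2.76528 = 2.16976 puts the formula on 6 O.
Mg: 0.46323 × 2.16976 = 1.005 atoms per formula unit.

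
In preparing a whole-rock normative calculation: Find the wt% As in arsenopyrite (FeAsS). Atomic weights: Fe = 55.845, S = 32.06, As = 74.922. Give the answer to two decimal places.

46.01 weight percent

M(FeAsS) = 162.827 g/mol.
As contributes 1 × 74.922 = 74.922 g per mole.
74.922/162.827 = 0.4601 → 46.01%.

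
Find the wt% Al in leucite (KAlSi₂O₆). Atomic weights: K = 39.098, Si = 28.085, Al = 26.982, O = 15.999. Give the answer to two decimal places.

12.36 weight percent

Formula mass = 1×39.098 + 1×26.982 + 2×28.085 + 6×15.999 = 218.244 g/mol, of which 26.982 g is Al.
So Al makes up 26.982/218.244 = 0.1236 of the mass, i.e. 12.36%.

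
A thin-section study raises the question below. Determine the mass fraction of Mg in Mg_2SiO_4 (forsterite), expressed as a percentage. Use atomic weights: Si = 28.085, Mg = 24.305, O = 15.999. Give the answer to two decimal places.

M(Mg_2SiO_4) = 140.691 g/mol.
Mg contributes 2 × 24.305 = 48.610 g per mole.
48.610/140.691 = 0.3455 → 34.55%.

34.55 weight percent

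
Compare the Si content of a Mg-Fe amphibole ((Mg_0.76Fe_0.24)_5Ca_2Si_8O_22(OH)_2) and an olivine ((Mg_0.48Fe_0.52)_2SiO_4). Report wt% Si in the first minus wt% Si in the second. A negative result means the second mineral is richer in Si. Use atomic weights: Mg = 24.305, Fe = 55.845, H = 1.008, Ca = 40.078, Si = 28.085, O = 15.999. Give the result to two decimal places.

Si in (Mg_0.76Fe_0.24)_5Ca_2Si_8O_22(OH)_2: molar mass 850.201 g/mol; 8×28.085 = 224.680 g → 26.43 wt%.
Si in (Mg_0.48Fe_0.52)_2SiO_4: molar mass 173.493 g/mol; 1×28.085 = 28.085 g → 16.19 wt%.
Difference = 26.43 − 16.19 = 10.24 percentage points.

10.24 percentage points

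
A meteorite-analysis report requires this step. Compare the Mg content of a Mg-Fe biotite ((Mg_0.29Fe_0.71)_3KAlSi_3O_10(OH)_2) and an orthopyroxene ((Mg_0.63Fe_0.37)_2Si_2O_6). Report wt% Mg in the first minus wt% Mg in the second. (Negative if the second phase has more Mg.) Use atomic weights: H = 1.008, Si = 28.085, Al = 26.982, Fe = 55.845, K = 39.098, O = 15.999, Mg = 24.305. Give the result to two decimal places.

-9.30 percentage points

M((Mg_0.29Fe_0.71)_3KAlSi_3O_10(OH)_2) = 484.434 g/mol, so wt% Mg = 21.145/484.434 × 100 = 4.36%.
M((Mg_0.63Fe_0.37)_2Si_2O_6) = 224.114 g/mol, so wt% Mg = 30.624/224.114 × 100 = 13.66%.
4.36 − 13.66 = -9.30 pp.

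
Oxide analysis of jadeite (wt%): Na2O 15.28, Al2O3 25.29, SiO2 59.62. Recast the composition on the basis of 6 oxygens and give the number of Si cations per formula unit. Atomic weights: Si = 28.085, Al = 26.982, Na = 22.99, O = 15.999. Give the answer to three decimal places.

2.001 Si apfu

Na2O: 15.28/61.979 = 0.24654 mol → 0.49308 mol Na, 0.24654 mol O.
Al2O3: 25.29/101.961 = 0.24804 mol → 0.49608 mol Al, 0.74412 mol O.
SiO2: 59.62/60.083 = 0.99229 mol → 0.99229 mol Si, 1.98458 mol O.
Total oxygen = 2.97524 mol. Normalization factor = 6/2.97524 = 2.01664.
Si per 6 O = 0.99229 × 2.01664 = 2.001.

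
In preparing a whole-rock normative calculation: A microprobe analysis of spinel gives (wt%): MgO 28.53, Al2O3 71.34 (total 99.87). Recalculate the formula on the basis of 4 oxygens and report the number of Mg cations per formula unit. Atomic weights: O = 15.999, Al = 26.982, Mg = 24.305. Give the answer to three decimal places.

MgO: 28.53/40.304 = 0.70787 mol → 0.70787 mol Mg, 0.70787 mol O.
Al2O3: 71.34/101.961 = 0.69968 mol → 1.39936 mol Al, 2.09904 mol O.
Total oxygen = 2.80691 mol. Normalization factor = 4/2.80691 = 1.42505.
Mg per 4 O = 0.70787 × 1.42505 = 1.009.

1.009 Mg apfu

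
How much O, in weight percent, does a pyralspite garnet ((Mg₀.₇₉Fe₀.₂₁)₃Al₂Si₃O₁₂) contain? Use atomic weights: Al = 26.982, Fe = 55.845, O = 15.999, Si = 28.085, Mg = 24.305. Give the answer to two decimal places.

Formula mass = 2.37*24.305 + 0.63*55.845 + 2*26.982 + 3*28.085 + 12*15.999 = 422.992 g/mol, of which 191.988 g is O.
So O makes up 191.988/422.992 = 0.4539 of the mass, i.e. 45.39%.

45.39 weight percent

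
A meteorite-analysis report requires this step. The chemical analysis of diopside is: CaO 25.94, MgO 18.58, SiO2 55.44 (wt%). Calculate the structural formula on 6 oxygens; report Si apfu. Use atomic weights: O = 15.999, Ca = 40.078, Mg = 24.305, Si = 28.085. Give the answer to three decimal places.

CaO (M=56.077): mol = 0.46258; Ca = 0.46258, O = 0.46258.
MgO (M=40.304): mol = 0.46100; Mg = 0.46100, O = 0.46100.
SiO2 (M=60.083): mol = 0.92272; Si = 0.92272, O = 1.84544.
ΣO = 2.76902; factor = 6/ΣO = 2.16683.
Si apfu = 0.92272 × 2.16683 = 1.999.

1.999 Si apfu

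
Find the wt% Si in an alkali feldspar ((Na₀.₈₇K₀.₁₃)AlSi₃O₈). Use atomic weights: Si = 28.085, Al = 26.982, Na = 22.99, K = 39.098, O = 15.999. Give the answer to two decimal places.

Formula mass = 0.87·22.99 + 0.13·39.098 + 1·26.982 + 3·28.085 + 8·15.999 = 264.313 g/mol, of which 84.255 g is Si.
So Si makes up 84.255/264.313 = 0.3188 of the mass, i.e. 31.88%.

31.88 weight percent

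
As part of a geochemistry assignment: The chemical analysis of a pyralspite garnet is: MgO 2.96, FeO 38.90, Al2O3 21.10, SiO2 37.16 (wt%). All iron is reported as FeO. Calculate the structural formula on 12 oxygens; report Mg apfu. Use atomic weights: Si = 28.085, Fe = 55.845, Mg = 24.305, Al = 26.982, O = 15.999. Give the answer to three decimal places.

0.356 Mg apfu

2.96 wt% MgO ÷ 40.304 g/mol = 0.07344 mol, giving 0.07344 Mg and 0.07344 O.
38.90 wt% FeO ÷ 71.844 g/mol = 0.54145 mol, giving 0.54145 Fe and 0.54145 O.
21.10 wt% Al2O3 ÷ 101.961 g/mol = 0.20694 mol, giving 0.41388 Al and 0.62082 O.
37.16 wt% SiO2 ÷ 60.083 g/mol = 0.61848 mol, giving 0.61848 Si and 1.23696 O.
Oxygen sums to 2.47267; scaling by 12/2.47267 = 4.85305 puts the formula on 12 O.
Mg: 0.07344 × 4.85305 = 0.356 atoms per formula unit.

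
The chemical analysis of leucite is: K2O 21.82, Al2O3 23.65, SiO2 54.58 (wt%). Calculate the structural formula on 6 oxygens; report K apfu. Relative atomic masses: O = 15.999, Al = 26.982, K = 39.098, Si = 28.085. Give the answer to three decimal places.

K2O (M=94.195): mol = 0.23165; K = 0.46330, O = 0.23165.
Al2O3 (M=101.961): mol = 0.23195; Al = 0.46390, O = 0.69585.
SiO2 (M=60.083): mol = 0.90841; Si = 0.90841, O = 1.81682.
ΣO = 2.74432; factor = 6/ΣO = 2.18633.
K apfu = 0.46330 × 2.18633 = 1.013.

1.013 K apfu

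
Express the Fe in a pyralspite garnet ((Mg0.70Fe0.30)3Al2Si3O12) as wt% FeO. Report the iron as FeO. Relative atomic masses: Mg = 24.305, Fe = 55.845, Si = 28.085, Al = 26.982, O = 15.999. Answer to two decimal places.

Molar mass of (Mg0.70Fe0.30)3Al2Si3O12 = 2.10×24.305 + 0.90×55.845 + 2×26.982 + 3×28.085 + 12×15.999 = 431.508 g/mol.
Each formula unit contains 0.90 Fe, equivalent to 0.90/1 = 0.9000 mol FeO.
M(FeO) = 1×55.845 + 1×15.999 = 71.844 g/mol.
Mass of FeO per formula unit = 0.9000 × 71.844 = 64.660 g.
FeO wt% = 64.660 / 431.508 × 100 = 14.98%.

14.98 wt%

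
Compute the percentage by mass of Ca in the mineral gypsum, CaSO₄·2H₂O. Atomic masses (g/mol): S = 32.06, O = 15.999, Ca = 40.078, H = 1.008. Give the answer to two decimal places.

23.28 mass %

Molar mass of CaSO₄·2H₂O: 1·40.078 + 1·32.06 + 6·15.999 + 4·1.008 = 172.164 g/mol.
Mass of Ca per formula unit: 1 × 40.078 = 40.078 g.
Weight fraction Ca = 40.078 / 172.164 = 0.2328.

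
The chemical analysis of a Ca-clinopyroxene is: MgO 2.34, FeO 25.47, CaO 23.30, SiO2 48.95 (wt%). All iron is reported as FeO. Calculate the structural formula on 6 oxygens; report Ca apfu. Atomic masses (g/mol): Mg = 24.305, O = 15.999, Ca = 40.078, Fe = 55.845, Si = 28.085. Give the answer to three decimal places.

MgO: 2.34/40.304 = 0.05806 mol → 0.05806 mol Mg, 0.05806 mol O.
FeO: 25.47/71.844 = 0.35452 mol → 0.35452 mol Fe, 0.35452 mol O.
CaO: 23.30/56.077 = 0.41550 mol → 0.41550 mol Ca, 0.41550 mol O.
SiO2: 48.95/60.083 = 0.81471 mol → 0.81471 mol Si, 1.62942 mol O.
Total oxygen = 2.45750 mol. Normalization factor = 6/2.45750 = 2.44151.
Ca per 6 O = 0.41550 × 2.44151 = 1.014.

1.014 Ca apfu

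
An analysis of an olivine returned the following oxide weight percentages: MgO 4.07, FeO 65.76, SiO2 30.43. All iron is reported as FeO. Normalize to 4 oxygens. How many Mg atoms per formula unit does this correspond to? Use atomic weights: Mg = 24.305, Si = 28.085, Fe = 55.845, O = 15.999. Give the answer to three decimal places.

0.199 Mg apfu

4.07 wt% MgO ÷ 40.304 g/mol = 0.10098 mol, giving 0.10098 Mg and 0.10098 O.
65.76 wt% FeO ÷ 71.844 g/mol = 0.91532 mol, giving 0.91532 Fe and 0.91532 O.
30.43 wt% SiO2 ÷ 60.083 g/mol = 0.50647 mol, giving 0.50647 Si and 1.01294 O.
Oxygen sums to 2.02924; scaling by 4/2.02924 = 1.97118 puts the formula on 4 O.
Mg: 0.10098 × 1.97118 = 0.199 atoms per formula unit.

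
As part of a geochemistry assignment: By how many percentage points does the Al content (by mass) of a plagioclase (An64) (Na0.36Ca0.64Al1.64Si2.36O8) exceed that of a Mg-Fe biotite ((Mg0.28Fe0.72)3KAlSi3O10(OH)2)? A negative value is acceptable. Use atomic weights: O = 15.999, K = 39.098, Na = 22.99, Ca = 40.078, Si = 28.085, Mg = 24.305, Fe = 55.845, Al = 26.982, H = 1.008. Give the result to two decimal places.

M(Na0.36Ca0.64Al1.64Si2.36O8) = 272.449 g/mol, so wt% Al = 44.250/272.449 × 100 = 16.24%.
M((Mg0.28Fe0.72)3KAlSi3O10(OH)2) = 485.380 g/mol, so wt% Al = 26.982/485.380 × 100 = 5.56%.
16.24 − 5.56 = 10.68 pp.

10.68 percentage points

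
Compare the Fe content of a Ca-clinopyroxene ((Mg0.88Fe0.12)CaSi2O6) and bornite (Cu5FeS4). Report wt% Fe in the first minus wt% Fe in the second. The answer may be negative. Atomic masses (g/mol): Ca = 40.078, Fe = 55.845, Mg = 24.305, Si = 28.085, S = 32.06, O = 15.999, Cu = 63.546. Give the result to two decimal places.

-8.09 percentage points

M((Mg0.88Fe0.12)CaSi2O6) = 220.332 g/mol, so wt% Fe = 6.701/220.332 × 100 = 3.04%.
M(Cu5FeS4) = 501.815 g/mol, so wt% Fe = 55.845/501.815 × 100 = 11.13%.
3.04 − 11.13 = -8.09 pp.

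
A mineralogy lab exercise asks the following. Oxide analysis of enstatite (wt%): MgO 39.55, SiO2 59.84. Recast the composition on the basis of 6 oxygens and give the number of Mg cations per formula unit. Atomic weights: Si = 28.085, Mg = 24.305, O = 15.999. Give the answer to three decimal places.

1.980 Mg apfu

39.55 wt% MgO ÷ 40.304 g/mol = 0.98129 mol, giving 0.98129 Mg and 0.98129 O.
59.84 wt% SiO2 ÷ 60.083 g/mol = 0.99596 mol, giving 0.99596 Si and 1.99192 O.
Oxygen sums to 2.97321; scaling by 6/2.97321 = 2.01802 puts the formula on 6 O.
Mg: 0.98129 × 2.01802 = 1.980 atoms per formula unit.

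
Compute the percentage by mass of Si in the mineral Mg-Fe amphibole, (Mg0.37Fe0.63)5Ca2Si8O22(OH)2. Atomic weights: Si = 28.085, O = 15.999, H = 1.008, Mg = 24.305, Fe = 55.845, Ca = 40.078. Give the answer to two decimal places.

Formula mass = 1.85*24.305 + 3.15*55.845 + 2*40.078 + 8*28.085 + 24*15.999 + 2*1.008 = 911.704 g/mol, of which 224.680 g is Si.
So Si makes up 224.680/911.704 = 0.2464 of the mass, i.e. 24.64%.

24.64 mass %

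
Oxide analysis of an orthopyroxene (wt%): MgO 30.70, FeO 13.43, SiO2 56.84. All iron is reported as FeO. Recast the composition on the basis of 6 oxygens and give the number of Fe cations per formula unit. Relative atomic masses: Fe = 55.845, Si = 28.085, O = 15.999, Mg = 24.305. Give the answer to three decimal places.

30.70 wt% MgO ÷ 40.304 g/mol = 0.76171 mol, giving 0.76171 Mg and 0.76171 O.
13.43 wt% FeO ÷ 71.844 g/mol = 0.18693 mol, giving 0.18693 Fe and 0.18693 O.
56.84 wt% SiO2 ÷ 60.083 g/mol = 0.94602 mol, giving 0.94602 Si and 1.89204 O.
Oxygen sums to 2.84068; scaling by 6/2.84068 = 2.11217 puts the formula on 6 O.
Fe: 0.18693 × 2.11217 = 0.395 atoms per formula unit.

0.395 Fe apfu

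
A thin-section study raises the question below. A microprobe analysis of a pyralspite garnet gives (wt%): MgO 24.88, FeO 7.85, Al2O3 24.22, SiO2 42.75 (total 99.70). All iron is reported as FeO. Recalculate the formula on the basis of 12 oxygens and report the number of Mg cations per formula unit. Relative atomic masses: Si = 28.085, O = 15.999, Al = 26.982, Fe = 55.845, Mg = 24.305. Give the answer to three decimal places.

MgO: 24.88/40.304 = 0.61731 mol → 0.61731 mol Mg, 0.61731 mol O.
FeO: 7.85/71.844 = 0.10926 mol → 0.10926 mol Fe, 0.10926 mol O.
Al2O3: 24.22/101.961 = 0.23754 mol → 0.47508 mol Al, 0.71262 mol O.
SiO2: 42.75/60.083 = 0.71152 mol → 0.71152 mol Si, 1.42304 mol O.
Total oxygen = 2.86223 mol. Normalization factor = 12/2.86223 = 4.19254.
Mg per 12 O = 0.61731 × 4.19254 = 2.588.

2.588 Mg apfu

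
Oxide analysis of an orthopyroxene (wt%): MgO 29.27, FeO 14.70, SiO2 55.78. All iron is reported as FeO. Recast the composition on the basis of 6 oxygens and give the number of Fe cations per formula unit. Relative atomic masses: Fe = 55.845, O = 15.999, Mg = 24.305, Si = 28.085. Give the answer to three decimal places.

0.440 Fe apfu

MgO (M=40.304): mol = 0.72623; Mg = 0.72623, O = 0.72623.
FeO (M=71.844): mol = 0.20461; Fe = 0.20461, O = 0.20461.
SiO2 (M=60.083): mol = 0.92838; Si = 0.92838, O = 1.85676.
ΣO = 2.78760; factor = 6/ΣO = 2.15239.
Fe apfu = 0.20461 × 2.15239 = 0.440.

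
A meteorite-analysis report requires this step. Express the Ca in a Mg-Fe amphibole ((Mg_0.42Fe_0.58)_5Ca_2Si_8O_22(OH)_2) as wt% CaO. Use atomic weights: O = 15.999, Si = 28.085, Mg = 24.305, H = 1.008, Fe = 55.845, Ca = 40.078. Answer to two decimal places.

12.41 wt%

M((Mg_0.42Fe_0.58)_5Ca_2Si_8O_22(OH)_2) = 903.819 g/mol; M(CaO) = 56.077 g/mol.
Moles CaO per formula unit = 2 Ca ÷ 1 = 2.0000.
CaO fraction = (2.0000 × 56.077) / 903.819 = 112.154/903.819 = 0.1241.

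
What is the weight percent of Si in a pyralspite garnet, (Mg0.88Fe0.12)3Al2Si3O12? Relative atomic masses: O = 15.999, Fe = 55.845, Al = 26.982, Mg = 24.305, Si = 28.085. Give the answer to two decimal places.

Molar mass of (Mg0.88Fe0.12)3Al2Si3O12: 2.64×24.305 + 0.36×55.845 + 2×26.982 + 3×28.085 + 12×15.999 = 414.476 g/mol.
Mass of Si per formula unit: 3 × 28.085 = 84.255 g.
Weight fraction Si = 84.255 / 414.476 = 0.2033.

20.33 wt%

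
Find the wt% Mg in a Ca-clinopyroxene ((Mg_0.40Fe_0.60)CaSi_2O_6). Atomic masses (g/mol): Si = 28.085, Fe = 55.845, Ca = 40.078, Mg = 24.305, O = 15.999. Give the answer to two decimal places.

4.13 mass %

Formula mass = 0.40·24.305 + 0.60·55.845 + 1·40.078 + 2·28.085 + 6·15.999 = 235.471 g/mol, of which 9.722 g is Mg.
So Mg makes up 9.722/235.471 = 0.0413 of the mass, i.e. 4.13%.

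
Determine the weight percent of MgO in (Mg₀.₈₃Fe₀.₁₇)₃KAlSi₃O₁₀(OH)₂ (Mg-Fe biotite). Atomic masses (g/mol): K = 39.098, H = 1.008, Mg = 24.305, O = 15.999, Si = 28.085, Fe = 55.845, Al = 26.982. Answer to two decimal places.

Formula mass = 433.339 g/mol.
2.49 Mg → 2.4900 mol MgO per formula unit; M(MgO) = 40.304, so MgO mass = 100.357 g.
100.357/433.339 × 100 = 23.16 wt%.

23.16 wt%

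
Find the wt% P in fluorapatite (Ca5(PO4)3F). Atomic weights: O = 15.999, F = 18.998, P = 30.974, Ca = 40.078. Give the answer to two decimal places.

Formula mass = 5×40.078 + 3×30.974 + 12×15.999 + 1×18.998 = 504.298 g/mol, of which 92.922 g is P.
So P makes up 92.922/504.298 = 0.1843 of the mass, i.e. 18.43%.

18.43 wt%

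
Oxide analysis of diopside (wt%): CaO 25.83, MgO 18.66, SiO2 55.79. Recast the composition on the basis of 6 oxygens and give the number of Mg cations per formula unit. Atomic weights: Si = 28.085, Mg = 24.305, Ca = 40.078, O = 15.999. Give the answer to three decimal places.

CaO (M=56.077): mol = 0.46062; Ca = 0.46062, O = 0.46062.
MgO (M=40.304): mol = 0.46298; Mg = 0.46298, O = 0.46298.
SiO2 (M=60.083): mol = 0.92855; Si = 0.92855, O = 1.85710.
ΣO = 2.78070; factor = 6/ΣO = 2.15773.
Mg apfu = 0.46298 × 2.15773 = 0.999.

0.999 Mg apfu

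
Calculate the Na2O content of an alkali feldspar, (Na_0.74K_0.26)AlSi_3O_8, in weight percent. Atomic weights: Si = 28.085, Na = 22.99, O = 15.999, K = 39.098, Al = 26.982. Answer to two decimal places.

Formula mass = 266.407 g/mol.
0.74 Na → 0.3700 mol Na2O per formula unit; M(Na2O) = 61.979, so Na2O mass = 22.932 g.
22.932/266.407 × 100 = 8.61 wt%.

8.61 wt%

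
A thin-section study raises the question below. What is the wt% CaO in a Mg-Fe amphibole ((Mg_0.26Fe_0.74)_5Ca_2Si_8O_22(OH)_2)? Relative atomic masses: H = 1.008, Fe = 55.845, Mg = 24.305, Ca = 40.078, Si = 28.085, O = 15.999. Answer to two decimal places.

12.07 wt%

Molar mass of (Mg_0.26Fe_0.74)_5Ca_2Si_8O_22(OH)_2 = 1.30·24.305 + 3.70·55.845 + 2·40.078 + 8·28.085 + 24·15.999 + 2·1.008 = 929.051 g/mol.
Each formula unit contains 2 Ca, equivalent to 2/1 = 2.0000 mol CaO.
M(CaO) = 1×40.078 + 1×15.999 = 56.077 g/mol.
Mass of CaO per formula unit = 2.0000 × 56.077 = 112.154 g.
CaO wt% = 112.154 / 929.051 × 100 = 12.07%.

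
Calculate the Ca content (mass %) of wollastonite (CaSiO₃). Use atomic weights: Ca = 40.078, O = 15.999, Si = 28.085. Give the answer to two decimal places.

M(CaSiO₃) = 116.160 g/mol.
Ca contributes 1 × 40.078 = 40.078 g per mole.
40.078/116.160 = 0.3450 → 34.50%.

34.50 mass %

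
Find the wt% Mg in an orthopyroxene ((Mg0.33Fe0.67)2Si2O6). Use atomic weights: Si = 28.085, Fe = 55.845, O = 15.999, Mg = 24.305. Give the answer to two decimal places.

6.60 mass %

Molar mass of (Mg0.33Fe0.67)2Si2O6: 0.66·24.305 + 1.34·55.845 + 2·28.085 + 6·15.999 = 243.038 g/mol.
Mass of Mg per formula unit: 0.66 × 24.305 = 16.041 g.
Weight fraction Mg = 16.041 / 243.038 = 0.0660.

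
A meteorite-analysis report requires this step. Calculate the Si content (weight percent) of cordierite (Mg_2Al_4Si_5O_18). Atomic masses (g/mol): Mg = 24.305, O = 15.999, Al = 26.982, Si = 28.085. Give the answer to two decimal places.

Molar mass of Mg_2Al_4Si_5O_18: 2×24.305 + 4×26.982 + 5×28.085 + 18×15.999 = 584.945 g/mol.
Mass of Si per formula unit: 5 × 28.085 = 140.425 g.
Weight fraction Si = 140.425 / 584.945 = 0.2401.

24.01 weight percent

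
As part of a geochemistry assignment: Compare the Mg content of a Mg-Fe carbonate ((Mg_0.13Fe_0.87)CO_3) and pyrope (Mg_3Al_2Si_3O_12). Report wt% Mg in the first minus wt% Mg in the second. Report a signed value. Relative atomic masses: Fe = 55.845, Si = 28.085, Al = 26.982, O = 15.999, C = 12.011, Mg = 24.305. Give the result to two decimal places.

Mg in (Mg_0.13Fe_0.87)CO_3: molar mass 111.753 g/mol; 0.13×24.305 = 3.160 g → 2.83 wt%.
Mg in Mg_3Al_2Si_3O_12: molar mass 403.122 g/mol; 3×24.305 = 72.915 g → 18.09 wt%.
Difference = 2.83 − 18.09 = -15.26 percentage points.

-15.26 percentage points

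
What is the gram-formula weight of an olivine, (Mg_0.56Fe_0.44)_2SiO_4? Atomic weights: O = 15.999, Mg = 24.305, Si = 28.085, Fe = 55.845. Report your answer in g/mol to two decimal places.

M = 1.12*24.305 + 0.88*55.845 + 1*28.085 + 4*15.999

168.45 g/mol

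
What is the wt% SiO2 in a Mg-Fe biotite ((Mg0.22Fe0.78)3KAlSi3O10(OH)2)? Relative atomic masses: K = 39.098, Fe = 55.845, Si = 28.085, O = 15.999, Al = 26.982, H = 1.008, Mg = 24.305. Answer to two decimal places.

Molar mass of (Mg0.22Fe0.78)3KAlSi3O10(OH)2 = 0.66×24.305 + 2.34×55.845 + 1×39.098 + 1×26.982 + 3×28.085 + 12×15.999 + 2×1.008 = 491.058 g/mol.
Each formula unit contains 3 Si, equivalent to 3/1 = 3.0000 mol SiO2.
M(SiO2) = 1×28.085 + 2×15.999 = 60.083 g/mol.
Mass of SiO2 per formula unit = 3.0000 × 60.083 = 180.249 g.
SiO2 wt% = 180.249 / 491.058 × 100 = 36.71%.

36.71 wt%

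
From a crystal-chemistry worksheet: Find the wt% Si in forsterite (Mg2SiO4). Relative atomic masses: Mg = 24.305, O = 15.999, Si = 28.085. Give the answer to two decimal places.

M(Mg2SiO4) = 140.691 g/mol.
Si contributes 1 × 28.085 = 28.085 g per mole.
28.085/140.691 = 0.1996 → 19.96%.

19.96 weight percent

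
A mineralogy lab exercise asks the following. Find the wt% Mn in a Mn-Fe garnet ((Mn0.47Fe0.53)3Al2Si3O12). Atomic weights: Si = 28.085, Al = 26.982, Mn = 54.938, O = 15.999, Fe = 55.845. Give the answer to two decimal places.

15.60 wt%

Molar mass of (Mn0.47Fe0.53)3Al2Si3O12: 1.41·54.938 + 1.59·55.845 + 2·26.982 + 3·28.085 + 12·15.999 = 496.463 g/mol.
Mass of Mn per formula unit: 1.41 × 54.938 = 77.463 g.
Weight fraction Mn = 77.463 / 496.463 = 0.1560.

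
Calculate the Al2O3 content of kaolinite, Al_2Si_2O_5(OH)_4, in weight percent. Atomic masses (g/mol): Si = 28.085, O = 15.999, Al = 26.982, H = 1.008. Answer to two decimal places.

Formula mass = 258.157 g/mol.
2 Al → 1.0000 mol Al2O3 per formula unit; M(Al2O3) = 101.961, so Al2O3 mass = 101.961 g.
101.961/258.157 × 100 = 39.50 wt%.

39.50 wt%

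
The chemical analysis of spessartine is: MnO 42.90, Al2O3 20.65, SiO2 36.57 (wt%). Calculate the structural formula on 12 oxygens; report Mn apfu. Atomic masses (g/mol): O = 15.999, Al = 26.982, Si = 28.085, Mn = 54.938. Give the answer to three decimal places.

2.987 Mn apfu

42.90 wt% MnO ÷ 70.937 g/mol = 0.60476 mol, giving 0.60476 Mn and 0.60476 O.
20.65 wt% Al2O3 ÷ 101.961 g/mol = 0.20253 mol, giving 0.40506 Al and 0.60759 O.
36.57 wt% SiO2 ÷ 60.083 g/mol = 0.60866 mol, giving 0.60866 Si and 1.21732 O.
Oxygen sums to 2.42967; scaling by 12/2.42967 = 4.93894 puts the formula on 12 O.
Mn: 0.60476 × 4.93894 = 2.987 atoms per formula unit.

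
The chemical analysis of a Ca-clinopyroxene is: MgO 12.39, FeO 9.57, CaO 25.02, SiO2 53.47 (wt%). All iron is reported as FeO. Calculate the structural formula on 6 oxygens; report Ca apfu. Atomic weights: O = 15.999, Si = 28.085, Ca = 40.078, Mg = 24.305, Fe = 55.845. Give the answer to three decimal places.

MgO: 12.39/40.304 = 0.30741 mol → 0.30741 mol Mg, 0.30741 mol O.
FeO: 9.57/71.844 = 0.13321 mol → 0.13321 mol Fe, 0.13321 mol O.
CaO: 25.02/56.077 = 0.44617 mol → 0.44617 mol Ca, 0.44617 mol O.
SiO2: 53.47/60.083 = 0.88994 mol → 0.88994 mol Si, 1.77988 mol O.
Total oxygen = 2.66667 mol. Normalization factor = 6/2.66667 = 2.25000.
Ca per 6 O = 0.44617 × 2.25000 = 1.004.

1.004 Ca apfu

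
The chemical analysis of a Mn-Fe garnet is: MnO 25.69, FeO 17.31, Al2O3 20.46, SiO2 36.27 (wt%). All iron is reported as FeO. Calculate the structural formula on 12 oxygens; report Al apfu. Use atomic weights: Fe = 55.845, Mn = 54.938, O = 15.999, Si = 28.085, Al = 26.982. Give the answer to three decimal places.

25.69 wt% MnO ÷ 70.937 g/mol = 0.36215 mol, giving 0.36215 Mn and 0.36215 O.
17.31 wt% FeO ÷ 71.844 g/mol = 0.24094 mol, giving 0.24094 Fe and 0.24094 O.
20.46 wt% Al2O3 ÷ 101.961 g/mol = 0.20066 mol, giving 0.40132 Al and 0.60198 O.
36.27 wt% SiO2 ÷ 60.083 g/mol = 0.60366 mol, giving 0.60366 Si and 1.20732 O.
Oxygen sums to 2.41239; scaling by 12/2.41239 = 4.97432 puts the formula on 12 O.
Al: 0.40132 × 4.97432 = 1.996 atoms per formula unit.

1.996 Al apfu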